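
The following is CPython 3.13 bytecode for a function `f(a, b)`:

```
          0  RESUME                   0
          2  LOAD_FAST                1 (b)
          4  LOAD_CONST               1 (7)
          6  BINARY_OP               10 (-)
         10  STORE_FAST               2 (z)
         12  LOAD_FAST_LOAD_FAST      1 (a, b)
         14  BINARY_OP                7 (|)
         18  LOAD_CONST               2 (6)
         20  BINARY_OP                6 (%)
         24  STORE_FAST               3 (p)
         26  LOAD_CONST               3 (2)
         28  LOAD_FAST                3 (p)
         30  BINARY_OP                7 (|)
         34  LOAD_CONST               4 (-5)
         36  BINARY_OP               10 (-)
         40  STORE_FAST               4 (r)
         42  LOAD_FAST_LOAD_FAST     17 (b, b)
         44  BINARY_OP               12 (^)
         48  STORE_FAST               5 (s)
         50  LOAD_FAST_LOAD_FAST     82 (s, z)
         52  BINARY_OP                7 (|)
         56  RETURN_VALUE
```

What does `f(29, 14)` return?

7

LOAD_FAST b → push 14. Stack: [14]
LOAD_CONST → push 7. Stack: [14, 7]
BINARY_OP - → 14 - 7 = 7. Stack: [7]
STORE_FAST z → z=7. Stack: []
LOAD_FAST_LOAD_FAST a,b → push 29,14. Stack: [29, 14]
BINARY_OP | → 29 | 14 = 31. Stack: [31]
LOAD_CONST → push 6. Stack: [31, 6]
BINARY_OP % → 31 % 6 = 1. Stack: [1]
STORE_FAST p → p=1. Stack: []
LOAD_CONST → push 2. Stack: [2]
LOAD_FAST p → push 1. Stack: [2, 1]
BINARY_OP | → 2 | 1 = 3. Stack: [3]
LOAD_CONST → push -5. Stack: [3, -5]
BINARY_OP - → 3 - -5 = 8. Stack: [8]
STORE_FAST r → r=8. Stack: []
LOAD_FAST_LOAD_FAST b,b → push 14,14. Stack: [14, 14]
BINARY_OP ^ → 14 ^ 14 = 0. Stack: [0]
STORE_FAST s → s=0. Stack: []
LOAD_FAST_LOAD_FAST s,z → push 0,7. Stack: [0, 7]
BINARY_OP | → 0 | 7 = 7. Stack: [7]
RETURN_VALUE → return 7.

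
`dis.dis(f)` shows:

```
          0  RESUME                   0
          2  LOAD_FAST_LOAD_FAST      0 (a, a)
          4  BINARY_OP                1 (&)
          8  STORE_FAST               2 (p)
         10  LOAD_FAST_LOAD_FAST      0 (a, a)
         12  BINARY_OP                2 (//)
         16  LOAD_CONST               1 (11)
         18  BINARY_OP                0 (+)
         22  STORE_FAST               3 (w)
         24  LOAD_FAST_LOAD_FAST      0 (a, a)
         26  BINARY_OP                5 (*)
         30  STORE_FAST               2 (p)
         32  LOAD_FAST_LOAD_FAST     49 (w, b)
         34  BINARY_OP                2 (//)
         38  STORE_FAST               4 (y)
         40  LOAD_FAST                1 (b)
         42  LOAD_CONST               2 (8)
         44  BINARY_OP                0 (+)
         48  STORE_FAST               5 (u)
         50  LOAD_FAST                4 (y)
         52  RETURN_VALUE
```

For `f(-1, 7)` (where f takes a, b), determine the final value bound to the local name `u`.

LOAD_FAST_LOAD_FAST a,a → push -1,-1. Stack: [-1, -1]
BINARY_OP & → -1 & -1 = -1. Stack: [-1]
STORE_FAST p → p=-1. Stack: []
LOAD_FAST_LOAD_FAST a,a → push -1,-1. Stack: [-1, -1]
BINARY_OP // → -1 // -1 = 1. Stack: [1]
LOAD_CONST → push 11. Stack: [1, 11]
BINARY_OP + → 1 + 11 = 12. Stack: [12]
STORE_FAST w → w=12. Stack: []
LOAD_FAST_LOAD_FAST a,a → push -1,-1. Stack: [-1, -1]
BINARY_OP * → -1 * -1 = 1. Stack: [1]
STORE_FAST p → p=1. Stack: []
LOAD_FAST_LOAD_FAST w,b → push 12,7. Stack: [12, 7]
BINARY_OP // → 12 // 7 = 1. Stack: [1]
STORE_FAST y → y=1. Stack: []
LOAD_FAST b → push 7. Stack: [7]
LOAD_CONST → push 8. Stack: [7, 8]
BINARY_OP + → 7 + 8 = 15. Stack: [15]
STORE_FAST u → u=15. Stack: []
LOAD_FAST y → push 1. Stack: [1]
RETURN_VALUE → return 1.

15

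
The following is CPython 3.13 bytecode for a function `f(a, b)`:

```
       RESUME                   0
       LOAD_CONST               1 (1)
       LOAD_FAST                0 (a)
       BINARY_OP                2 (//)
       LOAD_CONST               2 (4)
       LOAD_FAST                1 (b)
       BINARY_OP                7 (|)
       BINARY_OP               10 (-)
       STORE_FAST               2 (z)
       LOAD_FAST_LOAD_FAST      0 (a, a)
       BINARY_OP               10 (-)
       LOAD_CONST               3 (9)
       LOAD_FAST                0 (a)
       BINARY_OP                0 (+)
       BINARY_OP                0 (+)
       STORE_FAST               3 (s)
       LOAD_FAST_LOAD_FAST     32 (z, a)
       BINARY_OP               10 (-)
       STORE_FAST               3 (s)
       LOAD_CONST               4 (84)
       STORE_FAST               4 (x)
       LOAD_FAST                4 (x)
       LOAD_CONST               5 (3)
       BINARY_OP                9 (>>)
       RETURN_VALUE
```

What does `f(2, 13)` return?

LOAD_CONST → push 1. Stack: [1]
LOAD_FAST a → push 2. Stack: [1, 2]
BINARY_OP // → 1 // 2 = 0. Stack: [0]
LOAD_CONST → push 4. Stack: [0, 4]
LOAD_FAST b → push 13. Stack: [0, 4, 13]
BINARY_OP | → 4 | 13 = 13. Stack: [0, 13]
BINARY_OP - → 0 - 13 = -13. Stack: [-13]
STORE_FAST z → z=-13. Stack: []
LOAD_FAST_LOAD_FAST a,a → push 2,2. Stack: [2, 2]
BINARY_OP - → 2 - 2 = 0. Stack: [0]
LOAD_CONST → push 9. Stack: [0, 9]
LOAD_FAST a → push 2. Stack: [0, 9, 2]
BINARY_OP + → 9 + 2 = 11. Stack: [0, 11]
BINARY_OP + → 0 + 11 = 11. Stack: [11]
STORE_FAST s → s=11. Stack: []
LOAD_FAST_LOAD_FAST z,a → push -13,2. Stack: [-13, 2]
BINARY_OP - → -13 - 2 = -15. Stack: [-15]
STORE_FAST s → s=-15. Stack: []
LOAD_CONST → push 84. Stack: [84]
STORE_FAST x → x=84. Stack: []
LOAD_FAST x → push 84. Stack: [84]
LOAD_CONST → push 3. Stack: [84, 3]
BINARY_OP >> → 84 >> 3 = 10. Stack: [10]
RETURN_VALUE → return 10.

10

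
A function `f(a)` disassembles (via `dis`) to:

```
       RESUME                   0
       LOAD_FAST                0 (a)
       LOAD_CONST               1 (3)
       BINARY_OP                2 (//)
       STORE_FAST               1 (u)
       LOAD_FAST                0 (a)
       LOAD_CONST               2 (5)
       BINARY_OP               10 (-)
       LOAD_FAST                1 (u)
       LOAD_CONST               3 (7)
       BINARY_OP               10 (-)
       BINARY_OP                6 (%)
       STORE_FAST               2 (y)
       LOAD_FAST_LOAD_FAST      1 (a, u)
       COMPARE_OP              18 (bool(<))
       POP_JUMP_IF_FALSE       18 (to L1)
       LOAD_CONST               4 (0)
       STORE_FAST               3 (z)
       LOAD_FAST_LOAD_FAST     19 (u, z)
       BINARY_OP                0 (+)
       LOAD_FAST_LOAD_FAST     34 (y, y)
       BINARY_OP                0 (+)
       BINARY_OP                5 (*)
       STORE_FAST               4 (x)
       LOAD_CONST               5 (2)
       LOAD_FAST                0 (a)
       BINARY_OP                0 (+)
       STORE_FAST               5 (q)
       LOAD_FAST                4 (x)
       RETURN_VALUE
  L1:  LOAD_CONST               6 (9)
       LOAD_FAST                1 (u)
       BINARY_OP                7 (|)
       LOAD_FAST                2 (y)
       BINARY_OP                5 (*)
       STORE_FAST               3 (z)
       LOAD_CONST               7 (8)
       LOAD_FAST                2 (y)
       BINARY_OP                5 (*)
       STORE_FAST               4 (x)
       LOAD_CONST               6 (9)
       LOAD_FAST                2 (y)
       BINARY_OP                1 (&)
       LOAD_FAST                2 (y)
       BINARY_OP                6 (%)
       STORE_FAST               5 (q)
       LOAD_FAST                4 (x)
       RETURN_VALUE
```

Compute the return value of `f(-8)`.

18

LOAD_FAST a → push -8. Stack: [-8]
LOAD_CONST → push 3. Stack: [-8, 3]
BINARY_OP // → -8 // 3 = -3. Stack: [-3]
STORE_FAST u → u=-3. Stack: []
LOAD_FAST a → push -8. Stack: [-8]
LOAD_CONST → push 5. Stack: [-8, 5]
BINARY_OP - → -8 - 5 = -13. Stack: [-13]
LOAD_FAST u → push -3. Stack: [-13, -3]
LOAD_CONST → push 7. Stack: [-13, -3, 7]
BINARY_OP - → -3 - 7 = -10. Stack: [-13, -10]
BINARY_OP % → -13 % -10 = -3. Stack: [-3]
STORE_FAST y → y=-3. Stack: []
LOAD_FAST_LOAD_FAST a,u → push -8,-3. Stack: [-8, -3]
COMPARE_OP bool(<) → -8 vs -3 = True. Stack: [True]
POP_JUMP_IF_FALSE → pop True; no jump. Stack: []
LOAD_CONST → push 0. Stack: [0]
STORE_FAST z → z=0. Stack: []
LOAD_FAST_LOAD_FAST u,z → push -3,0. Stack: [-3, 0]
BINARY_OP + → -3 + 0 = -3. Stack: [-3]
LOAD_FAST_LOAD_FAST y,y → push -3,-3. Stack: [-3, -3, -3]
BINARY_OP + → -3 + -3 = -6. Stack: [-3, -6]
BINARY_OP * → -3 * -6 = 18. Stack: [18]
STORE_FAST x → x=18. Stack: []
LOAD_CONST → push 2. Stack: [2]
LOAD_FAST a → push -8. Stack: [2, -8]
BINARY_OP + → 2 + -8 = -6. Stack: [-6]
STORE_FAST q → q=-6. Stack: []
LOAD_FAST x → push 18. Stack: [18]
RETURN_VALUE → return 18.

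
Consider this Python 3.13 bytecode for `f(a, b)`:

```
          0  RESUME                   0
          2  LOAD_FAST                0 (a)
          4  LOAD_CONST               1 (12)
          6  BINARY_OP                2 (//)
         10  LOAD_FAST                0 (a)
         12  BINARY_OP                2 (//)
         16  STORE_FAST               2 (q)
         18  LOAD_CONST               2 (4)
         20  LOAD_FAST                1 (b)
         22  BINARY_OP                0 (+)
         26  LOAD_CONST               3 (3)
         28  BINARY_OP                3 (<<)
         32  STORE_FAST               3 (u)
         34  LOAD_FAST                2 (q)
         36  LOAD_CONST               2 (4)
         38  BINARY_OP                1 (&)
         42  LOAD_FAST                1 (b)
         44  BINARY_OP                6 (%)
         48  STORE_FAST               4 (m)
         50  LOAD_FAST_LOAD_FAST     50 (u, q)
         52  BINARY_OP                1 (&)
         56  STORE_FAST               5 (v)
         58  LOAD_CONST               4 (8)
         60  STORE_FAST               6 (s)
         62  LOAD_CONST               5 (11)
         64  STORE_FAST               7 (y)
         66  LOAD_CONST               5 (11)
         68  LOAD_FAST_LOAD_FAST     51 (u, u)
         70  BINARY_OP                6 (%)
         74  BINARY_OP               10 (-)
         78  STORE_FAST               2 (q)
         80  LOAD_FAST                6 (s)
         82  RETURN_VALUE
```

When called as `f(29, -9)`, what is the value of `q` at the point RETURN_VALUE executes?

11

LOAD_FAST a → push 29. Stack: [29]
LOAD_CONST → push 12. Stack: [29, 12]
BINARY_OP // → 29 // 12 = 2. Stack: [2]
LOAD_FAST a → push 29. Stack: [2, 29]
BINARY_OP // → 2 // 29 = 0. Stack: [0]
STORE_FAST q → q=0. Stack: []
LOAD_CONST → push 4. Stack: [4]
LOAD_FAST b → push -9. Stack: [4, -9]
BINARY_OP + → 4 + -9 = -5. Stack: [-5]
LOAD_CONST → push 3. Stack: [-5, 3]
BINARY_OP << → -5 << 3 = -40. Stack: [-40]
STORE_FAST u → u=-40. Stack: []
LOAD_FAST q → push 0. Stack: [0]
LOAD_CONST → push 4. Stack: [0, 4]
BINARY_OP & → 0 & 4 = 0. Stack: [0]
LOAD_FAST b → push -9. Stack: [0, -9]
BINARY_OP % → 0 % -9 = 0. Stack: [0]
STORE_FAST m → m=0. Stack: []
LOAD_FAST_LOAD_FAST u,q → push -40,0. Stack: [-40, 0]
BINARY_OP & → -40 & 0 = 0. Stack: [0]
STORE_FAST v → v=0. Stack: []
LOAD_CONST → push 8. Stack: [8]
STORE_FAST s → s=8. Stack: []
LOAD_CONST → push 11. Stack: [11]
STORE_FAST y → y=11. Stack: []
LOAD_CONST → push 11. Stack: [11]
LOAD_FAST_LOAD_FAST u,u → push -40,-40. Stack: [11, -40, -40]
BINARY_OP % → -40 % -40 = 0. Stack: [11, 0]
BINARY_OP - → 11 - 0 = 11. Stack: [11]
STORE_FAST q → q=11. Stack: []
LOAD_FAST s → push 8. Stack: [8]
RETURN_VALUE → return 8.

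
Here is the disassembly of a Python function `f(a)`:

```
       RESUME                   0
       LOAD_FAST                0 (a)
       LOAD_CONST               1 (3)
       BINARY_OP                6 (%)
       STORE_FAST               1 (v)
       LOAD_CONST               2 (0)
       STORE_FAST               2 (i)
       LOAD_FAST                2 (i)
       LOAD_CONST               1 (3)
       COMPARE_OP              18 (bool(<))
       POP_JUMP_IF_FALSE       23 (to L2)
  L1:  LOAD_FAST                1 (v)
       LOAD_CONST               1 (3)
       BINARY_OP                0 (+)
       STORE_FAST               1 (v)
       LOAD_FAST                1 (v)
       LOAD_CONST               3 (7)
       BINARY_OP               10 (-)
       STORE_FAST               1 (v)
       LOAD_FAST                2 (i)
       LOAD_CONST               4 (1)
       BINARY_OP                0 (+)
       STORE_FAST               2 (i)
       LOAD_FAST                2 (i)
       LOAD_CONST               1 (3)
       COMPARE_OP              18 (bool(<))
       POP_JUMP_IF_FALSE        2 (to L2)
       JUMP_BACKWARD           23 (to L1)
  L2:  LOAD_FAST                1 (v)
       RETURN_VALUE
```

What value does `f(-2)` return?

-11

LOAD_FAST a → push -2. Stack: [-2]
LOAD_CONST → push 3. Stack: [-2, 3]
BINARY_OP % → -2 % 3 = 1. Stack: [1]
STORE_FAST v → v=1. Stack: []
LOAD_CONST → push 0. Stack: [0]
STORE_FAST i → i=0. Stack: []
LOAD_FAST i → push 0. Stack: [0]
LOAD_CONST → push 3. Stack: [0, 3]
COMPARE_OP bool(<) → 0 vs 3 = True. Stack: [True]
POP_JUMP_IF_FALSE → pop True; no jump. Stack: []
LOAD_FAST v → push 1. Stack: [1]
LOAD_CONST → push 3. Stack: [1, 3]
BINARY_OP + → 1 + 3 = 4. Stack: [4]
STORE_FAST v → v=4. Stack: []
LOAD_FAST v → push 4. Stack: [4]
LOAD_CONST → push 7. Stack: [4, 7]
BINARY_OP - → 4 - 7 = -3. Stack: [-3]
STORE_FAST v → v=-3. Stack: []
LOAD_FAST i → push 0. Stack: [0]
LOAD_CONST → push 1. Stack: [0, 1]
BINARY_OP + → 0 + 1 = 1. Stack: [1]
STORE_FAST i → i=1. Stack: []
LOAD_FAST i → push 1. Stack: [1]
LOAD_CONST → push 3. Stack: [1, 3]
COMPARE_OP bool(<) → 1 vs 3 = True. Stack: [True]
POP_JUMP_IF_FALSE → pop True; no jump. Stack: []
LOAD_FAST v → push -3. Stack: [-3]
LOAD_CONST → push 3. Stack: [-3, 3]
BINARY_OP + → -3 + 3 = 0. Stack: [0]
STORE_FAST v → v=0. Stack: []
LOAD_FAST v → push 0. Stack: [0]
LOAD_CONST → push 7. Stack: [0, 7]
BINARY_OP - → 0 - 7 = -7. Stack: [-7]
STORE_FAST v → v=-7. Stack: []
LOAD_FAST i → push 1. Stack: [1]
LOAD_CONST → push 1. Stack: [1, 1]
BINARY_OP + → 1 + 1 = 2. Stack: [2]
STORE_FAST i → i=2. Stack: []
LOAD_FAST i → push 2. Stack: [2]
LOAD_CONST → push 3. Stack: [2, 3]
COMPARE_OP bool(<) → 2 vs 3 = True. Stack: [True]
POP_JUMP_IF_FALSE → pop True; no jump. Stack: []
LOAD_FAST v → push -7. Stack: [-7]
LOAD_CONST → push 3. Stack: [-7, 3]
BINARY_OP + → -7 + 3 = -4. Stack: [-4]
STORE_FAST v → v=-4. Stack: []
LOAD_FAST v → push -4. Stack: [-4]
LOAD_CONST → push 7. Stack: [-4, 7]
BINARY_OP - → -4 - 7 = -11. Stack: [-11]
STORE_FAST v → v=-11. Stack: []
LOAD_FAST i → push 2. Stack: [2]
LOAD_CONST → push 1. Stack: [2, 1]
BINARY_OP + → 2 + 1 = 3. Stack: [3]
STORE_FAST i → i=3. Stack: []
LOAD_FAST i → push 3. Stack: [3]
LOAD_CONST → push 3. Stack: [3, 3]
COMPARE_OP bool(<) → 3 vs 3 = False. Stack: [False]
POP_JUMP_IF_FALSE → pop False; jump. Stack: []
LOAD_FAST v → push -11. Stack: [-11]
RETURN_VALUE → return -11.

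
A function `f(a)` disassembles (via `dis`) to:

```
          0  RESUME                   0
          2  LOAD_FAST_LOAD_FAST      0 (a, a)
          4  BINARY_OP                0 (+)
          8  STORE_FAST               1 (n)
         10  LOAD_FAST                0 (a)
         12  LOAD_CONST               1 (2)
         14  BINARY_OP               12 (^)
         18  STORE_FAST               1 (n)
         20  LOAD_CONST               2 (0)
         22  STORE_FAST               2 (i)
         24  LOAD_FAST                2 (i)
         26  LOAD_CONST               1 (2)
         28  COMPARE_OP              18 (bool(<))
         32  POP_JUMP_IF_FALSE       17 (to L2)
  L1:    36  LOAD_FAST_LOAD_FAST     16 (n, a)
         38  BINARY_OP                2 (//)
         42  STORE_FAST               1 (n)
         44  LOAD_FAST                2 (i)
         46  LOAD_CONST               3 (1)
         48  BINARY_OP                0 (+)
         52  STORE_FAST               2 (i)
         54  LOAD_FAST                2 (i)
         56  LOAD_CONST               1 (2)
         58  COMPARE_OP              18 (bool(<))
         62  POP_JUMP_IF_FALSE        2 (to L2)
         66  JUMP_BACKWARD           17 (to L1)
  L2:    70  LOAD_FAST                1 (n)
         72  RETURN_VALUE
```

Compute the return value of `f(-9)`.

LOAD_FAST_LOAD_FAST a,a → push -9,-9. Stack: [-9, -9]
BINARY_OP + → -9 + -9 = -18. Stack: [-18]
STORE_FAST n → n=-18. Stack: []
LOAD_FAST a → push -9. Stack: [-9]
LOAD_CONST → push 2. Stack: [-9, 2]
BINARY_OP ^ → -9 ^ 2 = -11. Stack: [-11]
STORE_FAST n → n=-11. Stack: []
LOAD_CONST → push 0. Stack: [0]
STORE_FAST i → i=0. Stack: []
LOAD_FAST i → push 0. Stack: [0]
LOAD_CONST → push 2. Stack: [0, 2]
COMPARE_OP bool(<) → 0 vs 2 = True. Stack: [True]
POP_JUMP_IF_FALSE → pop True; no jump. Stack: []
LOAD_FAST_LOAD_FAST n,a → push -11,-9. Stack: [-11, -9]
BINARY_OP // → -11 // -9 = 1. Stack: [1]
STORE_FAST n → n=1. Stack: []
LOAD_FAST i → push 0. Stack: [0]
LOAD_CONST → push 1. Stack: [0, 1]
BINARY_OP + → 0 + 1 = 1. Stack: [1]
STORE_FAST i → i=1. Stack: []
LOAD_FAST i → push 1. Stack: [1]
LOAD_CONST → push 2. Stack: [1, 2]
COMPARE_OP bool(<) → 1 vs 2 = True. Stack: [True]
POP_JUMP_IF_FALSE → pop True; no jump. Stack: []
LOAD_FAST_LOAD_FAST n,a → push 1,-9. Stack: [1, -9]
BINARY_OP // → 1 // -9 = -1. Stack: [-1]
STORE_FAST n → n=-1. Stack: []
LOAD_FAST i → push 1. Stack: [1]
LOAD_CONST → push 1. Stack: [1, 1]
BINARY_OP + → 1 + 1 = 2. Stack: [2]
STORE_FAST i → i=2. Stack: []
LOAD_FAST i → push 2. Stack: [2]
LOAD_CONST → push 2. Stack: [2, 2]
COMPARE_OP bool(<) → 2 vs 2 = False. Stack: [False]
POP_JUMP_IF_FALSE → pop False; jump. Stack: []
LOAD_FAST n → push -1. Stack: [-1]
RETURN_VALUE → return -1.

-1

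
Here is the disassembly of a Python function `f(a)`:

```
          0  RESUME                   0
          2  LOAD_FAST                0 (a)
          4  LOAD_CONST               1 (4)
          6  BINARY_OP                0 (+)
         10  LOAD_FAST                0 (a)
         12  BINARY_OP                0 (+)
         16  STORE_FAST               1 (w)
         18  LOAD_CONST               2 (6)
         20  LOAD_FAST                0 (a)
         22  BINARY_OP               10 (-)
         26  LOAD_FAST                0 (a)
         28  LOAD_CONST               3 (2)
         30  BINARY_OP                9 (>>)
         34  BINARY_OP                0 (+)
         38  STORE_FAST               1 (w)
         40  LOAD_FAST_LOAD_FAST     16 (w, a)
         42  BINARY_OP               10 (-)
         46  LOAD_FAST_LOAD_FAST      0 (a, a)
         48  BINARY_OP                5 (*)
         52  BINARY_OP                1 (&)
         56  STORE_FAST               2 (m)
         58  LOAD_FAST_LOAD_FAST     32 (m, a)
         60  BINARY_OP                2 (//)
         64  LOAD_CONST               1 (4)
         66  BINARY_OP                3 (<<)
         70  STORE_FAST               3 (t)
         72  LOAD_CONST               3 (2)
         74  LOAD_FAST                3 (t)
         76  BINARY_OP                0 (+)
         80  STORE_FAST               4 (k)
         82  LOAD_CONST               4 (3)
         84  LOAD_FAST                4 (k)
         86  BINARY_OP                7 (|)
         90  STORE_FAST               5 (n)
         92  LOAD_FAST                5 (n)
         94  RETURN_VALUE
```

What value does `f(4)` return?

67

LOAD_FAST a → push 4. Stack: [4]
LOAD_CONST → push 4. Stack: [4, 4]
BINARY_OP + → 4 + 4 = 8. Stack: [8]
LOAD_FAST a → push 4. Stack: [8, 4]
BINARY_OP + → 8 + 4 = 12. Stack: [12]
STORE_FAST w → w=12. Stack: []
LOAD_CONST → push 6. Stack: [6]
LOAD_FAST a → push 4. Stack: [6, 4]
BINARY_OP - → 6 - 4 = 2. Stack: [2]
LOAD_FAST a → push 4. Stack: [2, 4]
LOAD_CONST → push 2. Stack: [2, 4, 2]
BINARY_OP >> → 4 >> 2 = 1. Stack: [2, 1]
BINARY_OP + → 2 + 1 = 3. Stack: [3]
STORE_FAST w → w=3. Stack: []
LOAD_FAST_LOAD_FAST w,a → push 3,4. Stack: [3, 4]
BINARY_OP - → 3 - 4 = -1. Stack: [-1]
LOAD_FAST_LOAD_FAST a,a → push 4,4. Stack: [-1, 4, 4]
BINARY_OP * → 4 * 4 = 16. Stack: [-1, 16]
BINARY_OP & → -1 & 16 = 16. Stack: [16]
STORE_FAST m → m=16. Stack: []
LOAD_FAST_LOAD_FAST m,a → push 16,4. Stack: [16, 4]
BINARY_OP // → 16 // 4 = 4. Stack: [4]
LOAD_CONST → push 4. Stack: [4, 4]
BINARY_OP << → 4 << 4 = 64. Stack: [64]
STORE_FAST t → t=64. Stack: []
LOAD_CONST → push 2. Stack: [2]
LOAD_FAST t → push 64. Stack: [2, 64]
BINARY_OP + → 2 + 64 = 66. Stack: [66]
STORE_FAST k → k=66. Stack: []
LOAD_CONST → push 3. Stack: [3]
LOAD_FAST k → push 66. Stack: [3, 66]
BINARY_OP | → 3 | 66 = 67. Stack: [67]
STORE_FAST n → n=67. Stack: []
LOAD_FAST n → push 67. Stack: [67]
RETURN_VALUE → return 67.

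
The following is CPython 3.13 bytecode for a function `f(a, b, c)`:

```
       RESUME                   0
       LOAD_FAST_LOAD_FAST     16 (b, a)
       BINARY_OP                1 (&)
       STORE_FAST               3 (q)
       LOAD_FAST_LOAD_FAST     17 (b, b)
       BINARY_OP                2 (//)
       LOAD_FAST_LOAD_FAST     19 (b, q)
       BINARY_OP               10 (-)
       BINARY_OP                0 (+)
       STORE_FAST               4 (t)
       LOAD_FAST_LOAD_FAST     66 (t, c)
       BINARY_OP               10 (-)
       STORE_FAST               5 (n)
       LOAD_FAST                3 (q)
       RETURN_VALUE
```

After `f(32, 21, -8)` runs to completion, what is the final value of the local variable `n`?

LOAD_FAST_LOAD_FAST b,a → push 21,32. Stack: [21, 32]
BINARY_OP & → 21 & 32 = 0. Stack: [0]
STORE_FAST q → q=0. Stack: []
LOAD_FAST_LOAD_FAST b,b → push 21,21. Stack: [21, 21]
BINARY_OP // → 21 // 21 = 1. Stack: [1]
LOAD_FAST_LOAD_FAST b,q → push 21,0. Stack: [1, 21, 0]
BINARY_OP - → 21 - 0 = 21. Stack: [1, 21]
BINARY_OP + → 1 + 21 = 22. Stack: [22]
STORE_FAST t → t=22. Stack: []
LOAD_FAST_LOAD_FAST t,c → push 22,-8. Stack: [22, -8]
BINARY_OP - → 22 - -8 = 30. Stack: [30]
STORE_FAST n → n=30. Stack: []
LOAD_FAST q → push 0. Stack: [0]
RETURN_VALUE → return 0.

30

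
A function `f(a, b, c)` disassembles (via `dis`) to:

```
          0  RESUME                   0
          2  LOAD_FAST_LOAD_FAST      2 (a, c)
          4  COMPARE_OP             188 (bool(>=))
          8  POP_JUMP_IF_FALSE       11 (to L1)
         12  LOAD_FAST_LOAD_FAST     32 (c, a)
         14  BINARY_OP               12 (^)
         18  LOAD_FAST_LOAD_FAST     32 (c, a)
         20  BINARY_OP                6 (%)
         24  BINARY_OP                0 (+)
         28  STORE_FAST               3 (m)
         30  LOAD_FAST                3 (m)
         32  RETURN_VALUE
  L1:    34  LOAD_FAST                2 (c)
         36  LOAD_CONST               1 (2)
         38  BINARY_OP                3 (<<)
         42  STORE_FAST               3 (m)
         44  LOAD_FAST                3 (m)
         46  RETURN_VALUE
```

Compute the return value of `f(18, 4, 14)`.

LOAD_FAST_LOAD_FAST a,c → push 18,14. Stack: [18, 14]
COMPARE_OP bool(>=) → 18 vs 14 = True. Stack: [True]
POP_JUMP_IF_FALSE → pop True; no jump. Stack: []
LOAD_FAST_LOAD_FAST c,a → push 14,18. Stack: [14, 18]
BINARY_OP ^ → 14 ^ 18 = 28. Stack: [28]
LOAD_FAST_LOAD_FAST c,a → push 14,18. Stack: [28, 14, 18]
BINARY_OP % → 14 % 18 = 14. Stack: [28, 14]
BINARY_OP + → 28 + 14 = 42. Stack: [42]
STORE_FAST m → m=42. Stack: []
LOAD_FAST m → push 42. Stack: [42]
RETURN_VALUE → return 42.

42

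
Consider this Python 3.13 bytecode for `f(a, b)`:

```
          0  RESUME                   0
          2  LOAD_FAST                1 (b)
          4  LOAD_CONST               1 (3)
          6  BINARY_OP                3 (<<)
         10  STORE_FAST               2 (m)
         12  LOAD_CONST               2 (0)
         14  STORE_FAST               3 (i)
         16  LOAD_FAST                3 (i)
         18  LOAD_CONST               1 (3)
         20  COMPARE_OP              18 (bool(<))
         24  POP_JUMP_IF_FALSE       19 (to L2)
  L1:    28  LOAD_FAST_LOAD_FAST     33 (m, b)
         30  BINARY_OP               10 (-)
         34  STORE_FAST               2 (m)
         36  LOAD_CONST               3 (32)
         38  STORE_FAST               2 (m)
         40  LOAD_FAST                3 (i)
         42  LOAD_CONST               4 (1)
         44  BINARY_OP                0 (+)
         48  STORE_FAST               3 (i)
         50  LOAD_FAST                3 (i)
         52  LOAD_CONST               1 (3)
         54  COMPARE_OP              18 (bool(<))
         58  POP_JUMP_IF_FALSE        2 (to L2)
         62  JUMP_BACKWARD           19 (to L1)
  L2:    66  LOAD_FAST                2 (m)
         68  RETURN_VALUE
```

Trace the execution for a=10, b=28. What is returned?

32

LOAD_FAST b → push 28. Stack: [28]
LOAD_CONST → push 3. Stack: [28, 3]
BINARY_OP << → 28 << 3 = 224. Stack: [224]
STORE_FAST m → m=224. Stack: []
LOAD_CONST → push 0. Stack: [0]
STORE_FAST i → i=0. Stack: []
LOAD_FAST i → push 0. Stack: [0]
LOAD_CONST → push 3. Stack: [0, 3]
COMPARE_OP bool(<) → 0 vs 3 = True. Stack: [True]
POP_JUMP_IF_FALSE → pop True; no jump. Stack: []
LOAD_FAST_LOAD_FAST m,b → push 224,28. Stack: [224, 28]
BINARY_OP - → 224 - 28 = 196. Stack: [196]
STORE_FAST m → m=196. Stack: []
LOAD_CONST → push 32. Stack: [32]
STORE_FAST m → m=32. Stack: []
LOAD_FAST i → push 0. Stack: [0]
LOAD_CONST → push 1. Stack: [0, 1]
BINARY_OP + → 0 + 1 = 1. Stack: [1]
STORE_FAST i → i=1. Stack: []
LOAD_FAST i → push 1. Stack: [1]
LOAD_CONST → push 3. Stack: [1, 3]
COMPARE_OP bool(<) → 1 vs 3 = True. Stack: [True]
POP_JUMP_IF_FALSE → pop True; no jump. Stack: []
LOAD_FAST_LOAD_FAST m,b → push 32,28. Stack: [32, 28]
BINARY_OP - → 32 - 28 = 4. Stack: [4]
STORE_FAST m → m=4. Stack: []
LOAD_CONST → push 32. Stack: [32]
STORE_FAST m → m=32. Stack: []
LOAD_FAST i → push 1. Stack: [1]
LOAD_CONST → push 1. Stack: [1, 1]
BINARY_OP + → 1 + 1 = 2. Stack: [2]
STORE_FAST i → i=2. Stack: []
LOAD_FAST i → push 2. Stack: [2]
LOAD_CONST → push 3. Stack: [2, 3]
COMPARE_OP bool(<) → 2 vs 3 = True. Stack: [True]
POP_JUMP_IF_FALSE → pop True; no jump. Stack: []
LOAD_FAST_LOAD_FAST m,b → push 32,28. Stack: [32, 28]
BINARY_OP - → 32 - 28 = 4. Stack: [4]
STORE_FAST m → m=4. Stack: []
LOAD_CONST → push 32. Stack: [32]
STORE_FAST m → m=32. Stack: []
LOAD_FAST i → push 2. Stack: [2]
LOAD_CONST → push 1. Stack: [2, 1]
BINARY_OP + → 2 + 1 = 3. Stack: [3]
STORE_FAST i → i=3. Stack: []
LOAD_FAST i → push 3. Stack: [3]
LOAD_CONST → push 3. Stack: [3, 3]
COMPARE_OP bool(<) → 3 vs 3 = False. Stack: [False]
POP_JUMP_IF_FALSE → pop False; jump. Stack: []
LOAD_FAST m → push 32. Stack: [32]
RETURN_VALUE → return 32.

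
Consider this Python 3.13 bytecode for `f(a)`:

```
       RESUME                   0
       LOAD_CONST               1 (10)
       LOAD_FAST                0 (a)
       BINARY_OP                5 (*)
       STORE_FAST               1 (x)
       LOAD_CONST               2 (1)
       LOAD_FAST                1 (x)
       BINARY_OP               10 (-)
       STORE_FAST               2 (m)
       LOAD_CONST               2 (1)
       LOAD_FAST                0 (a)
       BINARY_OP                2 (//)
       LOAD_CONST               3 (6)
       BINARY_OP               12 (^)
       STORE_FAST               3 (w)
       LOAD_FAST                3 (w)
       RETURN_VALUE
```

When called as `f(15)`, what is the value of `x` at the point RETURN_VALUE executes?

150

LOAD_CONST → push 10. Stack: [10]
LOAD_FAST a → push 15. Stack: [10, 15]
BINARY_OP * → 10 * 15 = 150. Stack: [150]
STORE_FAST x → x=150. Stack: []
LOAD_CONST → push 1. Stack: [1]
LOAD_FAST x → push 150. Stack: [1, 150]
BINARY_OP - → 1 - 150 = -149. Stack: [-149]
STORE_FAST m → m=-149. Stack: []
LOAD_CONST → push 1. Stack: [1]
LOAD_FAST a → push 15. Stack: [1, 15]
BINARY_OP // → 1 // 15 = 0. Stack: [0]
LOAD_CONST → push 6. Stack: [0, 6]
BINARY_OP ^ → 0 ^ 6 = 6. Stack: [6]
STORE_FAST w → w=6. Stack: []
LOAD_FAST w → push 6. Stack: [6]
RETURN_VALUE → return 6.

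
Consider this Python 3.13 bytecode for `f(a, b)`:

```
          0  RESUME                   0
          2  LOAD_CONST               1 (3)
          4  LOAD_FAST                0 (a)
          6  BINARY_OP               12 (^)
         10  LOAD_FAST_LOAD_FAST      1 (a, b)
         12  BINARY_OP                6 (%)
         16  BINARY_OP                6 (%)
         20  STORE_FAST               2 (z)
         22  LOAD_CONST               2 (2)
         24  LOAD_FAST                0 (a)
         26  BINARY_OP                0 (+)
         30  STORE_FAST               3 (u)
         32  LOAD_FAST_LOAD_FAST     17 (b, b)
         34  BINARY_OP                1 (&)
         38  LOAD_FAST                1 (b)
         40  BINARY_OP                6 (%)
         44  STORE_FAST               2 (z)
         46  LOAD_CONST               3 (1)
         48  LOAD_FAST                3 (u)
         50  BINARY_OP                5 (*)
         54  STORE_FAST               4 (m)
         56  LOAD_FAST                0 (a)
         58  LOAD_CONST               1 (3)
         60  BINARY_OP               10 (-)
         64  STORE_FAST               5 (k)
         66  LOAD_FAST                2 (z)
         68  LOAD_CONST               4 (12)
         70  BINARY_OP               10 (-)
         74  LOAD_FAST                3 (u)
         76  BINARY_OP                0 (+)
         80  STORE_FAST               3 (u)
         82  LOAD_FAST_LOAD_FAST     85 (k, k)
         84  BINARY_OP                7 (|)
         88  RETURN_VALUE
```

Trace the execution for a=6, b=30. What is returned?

LOAD_CONST → push 3. Stack: [3]
LOAD_FAST a → push 6. Stack: [3, 6]
BINARY_OP ^ → 3 ^ 6 = 5. Stack: [5]
LOAD_FAST_LOAD_FAST a,b → push 6,30. Stack: [5, 6, 30]
BINARY_OP % → 6 % 30 = 6. Stack: [5, 6]
BINARY_OP % → 5 % 6 = 5. Stack: [5]
STORE_FAST z → z=5. Stack: []
LOAD_CONST → push 2. Stack: [2]
LOAD_FAST a → push 6. Stack: [2, 6]
BINARY_OP + → 2 + 6 = 8. Stack: [8]
STORE_FAST u → u=8. Stack: []
LOAD_FAST_LOAD_FAST b,b → push 30,30. Stack: [30, 30]
BINARY_OP & → 30 & 30 = 30. Stack: [30]
LOAD_FAST b → push 30. Stack: [30, 30]
BINARY_OP % → 30 % 30 = 0. Stack: [0]
STORE_FAST z → z=0. Stack: []
LOAD_CONST → push 1. Stack: [1]
LOAD_FAST u → push 8. Stack: [1, 8]
BINARY_OP * → 1 * 8 = 8. Stack: [8]
STORE_FAST m → m=8. Stack: []
LOAD_FAST a → push 6. Stack: [6]
LOAD_CONST → push 3. Stack: [6, 3]
BINARY_OP - → 6 - 3 = 3. Stack: [3]
STORE_FAST k → k=3. Stack: []
LOAD_FAST z → push 0. Stack: [0]
LOAD_CONST → push 12. Stack: [0, 12]
BINARY_OP - → 0 - 12 = -12. Stack: [-12]
LOAD_FAST u → push 8. Stack: [-12, 8]
BINARY_OP + → -12 + 8 = -4. Stack: [-4]
STORE_FAST u → u=-4. Stack: []
LOAD_FAST_LOAD_FAST k,k → push 3,3. Stack: [3, 3]
BINARY_OP | → 3 | 3 = 3. Stack: [3]
RETURN_VALUE → return 3.

3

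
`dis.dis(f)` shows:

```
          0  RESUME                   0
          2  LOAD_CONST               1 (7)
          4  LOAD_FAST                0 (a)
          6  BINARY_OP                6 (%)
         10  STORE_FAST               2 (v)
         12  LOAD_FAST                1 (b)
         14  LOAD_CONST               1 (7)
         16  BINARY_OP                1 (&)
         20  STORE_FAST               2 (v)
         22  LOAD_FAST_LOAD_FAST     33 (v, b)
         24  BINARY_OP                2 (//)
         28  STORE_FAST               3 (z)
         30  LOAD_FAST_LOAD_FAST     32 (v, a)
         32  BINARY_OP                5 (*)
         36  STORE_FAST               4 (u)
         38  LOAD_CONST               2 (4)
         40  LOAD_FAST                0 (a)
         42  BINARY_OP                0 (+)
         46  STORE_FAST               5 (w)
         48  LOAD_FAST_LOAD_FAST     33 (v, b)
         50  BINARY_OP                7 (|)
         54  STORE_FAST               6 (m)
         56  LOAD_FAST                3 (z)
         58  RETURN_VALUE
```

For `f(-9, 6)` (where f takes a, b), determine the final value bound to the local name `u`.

-54

LOAD_CONST → push 7. Stack: [7]
LOAD_FAST a → push -9. Stack: [7, -9]
BINARY_OP % → 7 % -9 = -2. Stack: [-2]
STORE_FAST v → v=-2. Stack: []
LOAD_FAST b → push 6. Stack: [6]
LOAD_CONST → push 7. Stack: [6, 7]
BINARY_OP & → 6 & 7 = 6. Stack: [6]
STORE_FAST v → v=6. Stack: []
LOAD_FAST_LOAD_FAST v,b → push 6,6. Stack: [6, 6]
BINARY_OP // → 6 // 6 = 1. Stack: [1]
STORE_FAST z → z=1. Stack: []
LOAD_FAST_LOAD_FAST v,a → push 6,-9. Stack: [6, -9]
BINARY_OP * → 6 * -9 = -54. Stack: [-54]
STORE_FAST u → u=-54. Stack: []
LOAD_CONST → push 4. Stack: [4]
LOAD_FAST a → push -9. Stack: [4, -9]
BINARY_OP + → 4 + -9 = -5. Stack: [-5]
STORE_FAST w → w=-5. Stack: []
LOAD_FAST_LOAD_FAST v,b → push 6,6. Stack: [6, 6]
BINARY_OP | → 6 | 6 = 6. Stack: [6]
STORE_FAST m → m=6. Stack: []
LOAD_FAST z → push 1. Stack: [1]
RETURN_VALUE → return 1.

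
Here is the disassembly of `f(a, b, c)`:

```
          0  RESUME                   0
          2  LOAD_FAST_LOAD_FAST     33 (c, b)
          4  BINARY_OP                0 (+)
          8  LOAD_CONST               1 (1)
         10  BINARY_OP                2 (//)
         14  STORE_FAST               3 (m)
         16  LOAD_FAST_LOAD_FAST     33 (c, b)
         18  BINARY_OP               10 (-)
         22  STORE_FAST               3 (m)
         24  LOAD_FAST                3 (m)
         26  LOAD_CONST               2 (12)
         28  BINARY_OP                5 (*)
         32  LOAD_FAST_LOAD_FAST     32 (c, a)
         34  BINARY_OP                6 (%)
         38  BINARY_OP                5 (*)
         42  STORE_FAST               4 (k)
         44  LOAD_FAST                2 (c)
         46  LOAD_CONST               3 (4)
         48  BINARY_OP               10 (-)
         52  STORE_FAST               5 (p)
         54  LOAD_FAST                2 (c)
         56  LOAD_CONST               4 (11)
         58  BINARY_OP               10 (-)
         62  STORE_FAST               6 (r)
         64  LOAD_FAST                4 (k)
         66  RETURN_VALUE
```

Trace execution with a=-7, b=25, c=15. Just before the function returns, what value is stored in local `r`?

4

LOAD_FAST_LOAD_FAST c,b → push 15,25. Stack: [15, 25]
BINARY_OP + → 15 + 25 = 40. Stack: [40]
LOAD_CONST → push 1. Stack: [40, 1]
BINARY_OP // → 40 // 1 = 40. Stack: [40]
STORE_FAST m → m=40. Stack: []
LOAD_FAST_LOAD_FAST c,b → push 15,25. Stack: [15, 25]
BINARY_OP - → 15 - 25 = -10. Stack: [-10]
STORE_FAST m → m=-10. Stack: []
LOAD_FAST m → push -10. Stack: [-10]
LOAD_CONST → push 12. Stack: [-10, 12]
BINARY_OP * → -10 * 12 = -120. Stack: [-120]
LOAD_FAST_LOAD_FAST c,a → push 15,-7. Stack: [-120, 15, -7]
BINARY_OP % → 15 % -7 = -6. Stack: [-120, -6]
BINARY_OP * → -120 * -6 = 720. Stack: [720]
STORE_FAST k → k=720. Stack: []
LOAD_FAST c → push 15. Stack: [15]
LOAD_CONST → push 4. Stack: [15, 4]
BINARY_OP - → 15 - 4 = 11. Stack: [11]
STORE_FAST p → p=11. Stack: []
LOAD_FAST c → push 15. Stack: [15]
LOAD_CONST → push 11. Stack: [15, 11]
BINARY_OP - → 15 - 11 = 4. Stack: [4]
STORE_FAST r → r=4. Stack: []
LOAD_FAST k → push 720. Stack: [720]
RETURN_VALUE → return 720.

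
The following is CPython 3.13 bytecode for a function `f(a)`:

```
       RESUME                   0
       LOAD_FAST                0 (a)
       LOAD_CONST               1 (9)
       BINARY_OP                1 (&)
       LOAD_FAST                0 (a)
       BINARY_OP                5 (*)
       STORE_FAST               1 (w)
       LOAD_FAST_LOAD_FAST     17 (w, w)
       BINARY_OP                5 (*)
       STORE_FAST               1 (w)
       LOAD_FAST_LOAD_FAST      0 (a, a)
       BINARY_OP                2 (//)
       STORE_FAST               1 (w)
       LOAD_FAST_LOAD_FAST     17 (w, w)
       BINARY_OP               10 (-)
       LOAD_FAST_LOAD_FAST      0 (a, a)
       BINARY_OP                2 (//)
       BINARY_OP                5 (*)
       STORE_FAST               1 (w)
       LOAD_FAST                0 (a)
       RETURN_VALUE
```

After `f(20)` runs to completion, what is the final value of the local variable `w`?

0

LOAD_FAST a → push 20. Stack: [20]
LOAD_CONST → push 9. Stack: [20, 9]
BINARY_OP & → 20 & 9 = 0. Stack: [0]
LOAD_FAST a → push 20. Stack: [0, 20]
BINARY_OP * → 0 * 20 = 0. Stack: [0]
STORE_FAST w → w=0. Stack: []
LOAD_FAST_LOAD_FAST w,w → push 0,0. Stack: [0, 0]
BINARY_OP * → 0 * 0 = 0. Stack: [0]
STORE_FAST w → w=0. Stack: []
LOAD_FAST_LOAD_FAST a,a → push 20,20. Stack: [20, 20]
BINARY_OP // → 20 // 20 = 1. Stack: [1]
STORE_FAST w → w=1. Stack: []
LOAD_FAST_LOAD_FAST w,w → push 1,1. Stack: [1, 1]
BINARY_OP - → 1 - 1 = 0. Stack: [0]
LOAD_FAST_LOAD_FAST a,a → push 20,20. Stack: [0, 20, 20]
BINARY_OP // → 20 // 20 = 1. Stack: [0, 1]
BINARY_OP * → 0 * 1 = 0. Stack: [0]
STORE_FAST w → w=0. Stack: []
LOAD_FAST a → push 20. Stack: [20]
RETURN_VALUE → return 20.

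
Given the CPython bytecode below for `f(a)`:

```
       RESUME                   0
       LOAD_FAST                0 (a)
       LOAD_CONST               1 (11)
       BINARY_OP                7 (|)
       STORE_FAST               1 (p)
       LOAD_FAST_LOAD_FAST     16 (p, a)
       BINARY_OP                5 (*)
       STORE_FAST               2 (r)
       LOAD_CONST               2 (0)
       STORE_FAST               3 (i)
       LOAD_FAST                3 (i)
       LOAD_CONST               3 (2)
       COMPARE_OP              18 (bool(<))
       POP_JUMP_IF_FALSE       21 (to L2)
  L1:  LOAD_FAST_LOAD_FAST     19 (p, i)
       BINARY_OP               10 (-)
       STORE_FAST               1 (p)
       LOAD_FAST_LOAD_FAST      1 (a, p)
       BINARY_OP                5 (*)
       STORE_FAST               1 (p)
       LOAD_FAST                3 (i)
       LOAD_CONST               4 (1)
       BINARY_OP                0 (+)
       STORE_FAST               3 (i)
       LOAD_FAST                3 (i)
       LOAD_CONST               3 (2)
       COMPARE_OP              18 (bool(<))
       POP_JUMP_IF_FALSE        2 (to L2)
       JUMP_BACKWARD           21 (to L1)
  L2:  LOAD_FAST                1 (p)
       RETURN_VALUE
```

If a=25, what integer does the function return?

16850

LOAD_FAST a → push 25. Stack: [25]
LOAD_CONST → push 11. Stack: [25, 11]
BINARY_OP | → 25 | 11 = 27. Stack: [27]
STORE_FAST p → p=27. Stack: []
LOAD_FAST_LOAD_FAST p,a → push 27,25. Stack: [27, 25]
BINARY_OP * → 27 * 25 = 675. Stack: [675]
STORE_FAST r → r=675. Stack: []
LOAD_CONST → push 0. Stack: [0]
STORE_FAST i → i=0. Stack: []
LOAD_FAST i → push 0. Stack: [0]
LOAD_CONST → push 2. Stack: [0, 2]
COMPARE_OP bool(<) → 0 vs 2 = True. Stack: [True]
POP_JUMP_IF_FALSE → pop True; no jump. Stack: []
LOAD_FAST_LOAD_FAST p,i → push 27,0. Stack: [27, 0]
BINARY_OP - → 27 - 0 = 27. Stack: [27]
STORE_FAST p → p=27. Stack: []
LOAD_FAST_LOAD_FAST a,p → push 25,27. Stack: [25, 27]
BINARY_OP * → 25 * 27 = 675. Stack: [675]
STORE_FAST p → p=675. Stack: []
LOAD_FAST i → push 0. Stack: [0]
LOAD_CONST → push 1. Stack: [0, 1]
BINARY_OP + → 0 + 1 = 1. Stack: [1]
STORE_FAST i → i=1. Stack: []
LOAD_FAST i → push 1. Stack: [1]
LOAD_CONST → push 2. Stack: [1, 2]
COMPARE_OP bool(<) → 1 vs 2 = True. Stack: [True]
POP_JUMP_IF_FALSE → pop True; no jump. Stack: []
LOAD_FAST_LOAD_FAST p,i → push 675,1. Stack: [675, 1]
BINARY_OP - → 675 - 1 = 674. Stack: [674]
STORE_FAST p → p=674. Stack: []
LOAD_FAST_LOAD_FAST a,p → push 25,674. Stack: [25, 674]
BINARY_OP * → 25 * 674 = 16850. Stack: [16850]
STORE_FAST p → p=16850. Stack: []
LOAD_FAST i → push 1. Stack: [1]
LOAD_CONST → push 1. Stack: [1, 1]
BINARY_OP + → 1 + 1 = 2. Stack: [2]
STORE_FAST i → i=2. Stack: []
LOAD_FAST i → push 2. Stack: [2]
LOAD_CONST → push 2. Stack: [2, 2]
COMPARE_OP bool(<) → 2 vs 2 = False. Stack: [False]
POP_JUMP_IF_FALSE → pop False; jump. Stack: []
LOAD_FAST p → push 16850. Stack: [16850]
RETURN_VALUE → return 16850.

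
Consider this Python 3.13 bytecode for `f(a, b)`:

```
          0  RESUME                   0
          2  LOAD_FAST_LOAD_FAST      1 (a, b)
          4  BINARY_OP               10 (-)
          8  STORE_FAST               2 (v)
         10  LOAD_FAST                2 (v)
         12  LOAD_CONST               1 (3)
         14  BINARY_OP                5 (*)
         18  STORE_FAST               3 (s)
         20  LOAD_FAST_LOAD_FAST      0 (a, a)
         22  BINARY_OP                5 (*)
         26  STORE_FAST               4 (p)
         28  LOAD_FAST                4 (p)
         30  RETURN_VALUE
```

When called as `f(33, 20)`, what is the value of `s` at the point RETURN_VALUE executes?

LOAD_FAST_LOAD_FAST a,b → push 33,20. Stack: [33, 20]
BINARY_OP - → 33 - 20 = 13. Stack: [13]
STORE_FAST v → v=13. Stack: []
LOAD_FAST v → push 13. Stack: [13]
LOAD_CONST → push 3. Stack: [13, 3]
BINARY_OP * → 13 * 3 = 39. Stack: [39]
STORE_FAST s → s=39. Stack: []
LOAD_FAST_LOAD_FAST a,a → push 33,33. Stack: [33, 33]
BINARY_OP * → 33 * 33 = 1089. Stack: [1089]
STORE_FAST p → p=1089. Stack: []
LOAD_FAST p → push 1089. Stack: [1089]
RETURN_VALUE → return 1089.

39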